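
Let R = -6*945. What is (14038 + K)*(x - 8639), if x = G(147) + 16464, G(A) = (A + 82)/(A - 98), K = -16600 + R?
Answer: -64453872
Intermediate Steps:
R = -5670
K = -22270 (K = -16600 - 5670 = -22270)
G(A) = (82 + A)/(-98 + A)
x = 806965/49 (x = (82 + 147)/(-98 + 147) + 16464 = 229/49 + 16464 = 806965/49 ≈ 16469.)
(14038 + K)*(x - 8639) = (14038 - 22270)*(806965/49 - 8639) = -8232*383654/49 = -64453872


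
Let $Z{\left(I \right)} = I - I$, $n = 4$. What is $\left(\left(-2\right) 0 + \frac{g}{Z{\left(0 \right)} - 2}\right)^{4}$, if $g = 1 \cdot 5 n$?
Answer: $10000$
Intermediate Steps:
$Z{\left(I \right)} = 0$
$g = 20$ ($g = 1 \cdot 5 \cdot 4 = 5 \cdot 4 = 20$)
$\left(\left(-2\right) 0 + \frac{g}{Z{\left(0 \right)} - 2}\right)^{4} = \left(\left(-2\right) 0 + \frac{1}{0 - 2} \cdot 20\right)^{4} = \left(0 + \frac{1}{-2} \cdot 20\right)^{4} = \left(0 - 10\right)^{4} = \left(-10\right)^{4} = 10000$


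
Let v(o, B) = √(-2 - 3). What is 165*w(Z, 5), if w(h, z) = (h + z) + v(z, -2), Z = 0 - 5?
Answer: 165*I*√5 ≈ 368.95*I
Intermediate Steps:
v(o, B) = I*√5 (v(o, B) = √(-5) = I*√5)
Z = -5
w(h, z) = h + z + I*√5 (w(h, z) = (h + z) + I*√5 = h + z + I*√5)
165*w(Z, 5) = 165*(-5 + 5 + I*√5) = 165*(I*√5) = 165*I*√5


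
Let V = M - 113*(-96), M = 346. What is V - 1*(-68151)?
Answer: 79345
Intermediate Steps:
V = 11194 (V = 346 - 113*(-96) = 346 + 10848 = 11194)
V - 1*(-68151) = 11194 - 1*(-68151) = 11194 + 68151 = 79345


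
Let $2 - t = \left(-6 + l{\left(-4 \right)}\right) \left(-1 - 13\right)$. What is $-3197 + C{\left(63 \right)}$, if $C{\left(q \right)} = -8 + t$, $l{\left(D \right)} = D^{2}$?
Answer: $-3063$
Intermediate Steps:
$t = 142$ ($t = 2 - \left(-6 + \left(-4\right)^{2}\right) \left(-1 - 13\right) = 2 - \left(-6 + 16\right) \left(-14\right) = 2 - 10 \left(-14\right) = 2 - -140 = 2 + 140 = 142$)
$C{\left(q \right)} = 134$ ($C{\left(q \right)} = -8 + 142 = 134$)
$-3197 + C{\left(63 \right)} = -3197 + 134 = -3063$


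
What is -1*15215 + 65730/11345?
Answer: -34509689/2269 ≈ -15209.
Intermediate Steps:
-1*15215 + 65730/11345 = -15215 + 65730*(1/11345) = -15215 + 13146/2269 = -34509689/2269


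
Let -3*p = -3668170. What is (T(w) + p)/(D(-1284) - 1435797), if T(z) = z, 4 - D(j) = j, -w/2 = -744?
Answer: -3672634/4303527 ≈ -0.85340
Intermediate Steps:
w = 1488 (w = -2*(-744) = 1488)
D(j) = 4 - j
p = 3668170/3 (p = -1/3*(-3668170) = 3668170/3 ≈ 1.2227e+6)
(T(w) + p)/(D(-1284) - 1435797) = (1488 + 3668170/3)/((4 - 1*(-1284)) - 1435797) = 3672634/(3*((4 + 1284) - 1435797)) = 3672634/(3*(1288 - 1435797)) = (3672634/3)/(-1434509) = (3672634/3)*(-1/1434509) = -3672634/4303527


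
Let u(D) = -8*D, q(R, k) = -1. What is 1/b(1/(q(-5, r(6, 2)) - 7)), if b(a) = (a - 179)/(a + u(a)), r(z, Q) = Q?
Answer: -7/1433 ≈ -0.0048849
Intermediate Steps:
b(a) = -(-179 + a)/(7*a) (b(a) = (a - 179)/(a - 8*a) = (-179 + a)/((-7*a)) = (-179 + a)*(-1/(7*a)) = -(-179 + a)/(7*a))
1/b(1/(q(-5, r(6, 2)) - 7)) = 1/((179 - 1/(-1 - 7))/(7*(1/(-1 - 7)))) = 1/((179 - 1/(-8))/(7*(1/(-8)))) = 1/((179 - 1*(-1/8))/(7*(-1/8))) = 1/((1/7)*(-8)*(179 + 1/8)) = 1/((1/7)*(-8)*(1433/8)) = 1/(-1433/7) = -7/1433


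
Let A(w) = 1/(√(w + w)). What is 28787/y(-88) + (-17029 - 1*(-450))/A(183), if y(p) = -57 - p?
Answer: 28787/31 - 16579*√366 ≈ -3.1625e+5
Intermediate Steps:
A(w) = √2/(2*√w) (A(w) = 1/(√(2*w)) = 1/(√2*√w) = √2/(2*√w))
28787/y(-88) + (-17029 - 1*(-450))/A(183) = 28787/(-57 - 1*(-88)) + (-17029 - 1*(-450))/((√2/(2*√183))) = 28787/(-57 + 88) + (-17029 + 450)/((√2*(√183/183)/2)) = 28787/31 - 16579*√366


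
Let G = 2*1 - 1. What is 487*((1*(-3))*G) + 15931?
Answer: 14470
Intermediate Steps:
G = 1 (G = 2 - 1 = 1)
487*((1*(-3))*G) + 15931 = 487*((1*(-3))*1) + 15931 = 487*(-3*1) + 15931 = 487*(-3) + 15931 = -1461 + 15931 = 14470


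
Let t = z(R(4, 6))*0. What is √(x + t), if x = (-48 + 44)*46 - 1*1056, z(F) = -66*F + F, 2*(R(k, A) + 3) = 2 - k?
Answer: 2*I*√310 ≈ 35.214*I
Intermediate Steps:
R(k, A) = -2 - k/2 (R(k, A) = -3 + (2 - k)/2 = -3 + (1 - k/2) = -2 - k/2)
z(F) = -65*F
t = 0 (t = -65*(-2 - ½*4)*0 = -65*(-2 - 2)*0 = -65*(-4)*0 = 260*0 = 0)
x = -1240 (x = -4*46 - 1056 = -184 - 1056 = -1240)
√(x + t) = √(-1240 + 0) = √(-1240) = 2*I*√310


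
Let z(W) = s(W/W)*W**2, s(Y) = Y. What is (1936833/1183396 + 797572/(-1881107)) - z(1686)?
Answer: -6327884619990250093/2226094499372 ≈ -2.8426e+6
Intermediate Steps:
z(W) = W**2 (z(W) = (W/W)*W**2 = 1*W**2 = W**2)
(1936833/1183396 + 797572/(-1881107)) - z(1686) = (1936833/1183396 + 797572/(-1881107)) - 1*1686**2 = (1936833*(1/1183396) + 797572*(-1/1881107)) - 1*2842596 = (1936833/1183396 - 797572/1881107) - 2842596 = 2699546599619/2226094499372 - 2842596 = -6327884619990250093/2226094499372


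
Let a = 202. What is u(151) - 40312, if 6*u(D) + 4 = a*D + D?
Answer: -211223/6 ≈ -35204.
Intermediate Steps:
u(D) = -2/3 + 203*D/6 (u(D) = -2/3 + (202*D + D)/6 = -2/3 + (203*D)/6 = -2/3 + 203*D/6)
u(151) - 40312 = (-2/3 + (203/6)*151) - 40312 = (-2/3 + 30653/6) - 40312 = 30649/6 - 40312 = -211223/6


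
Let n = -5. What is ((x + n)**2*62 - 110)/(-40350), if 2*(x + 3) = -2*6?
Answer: -2007/6725 ≈ -0.29844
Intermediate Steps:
x = -9 (x = -3 + (-2*6)/2 = -3 + (1/2)*(-12) = -3 - 6 = -9)
((x + n)**2*62 - 110)/(-40350) = ((-9 - 5)**2*62 - 110)/(-40350) = ((-14)**2*62 - 110)*(-1/40350) = (196*62 - 110)*(-1/40350) = (12152 - 110)*(-1/40350) = 12042*(-1/40350) = -2007/6725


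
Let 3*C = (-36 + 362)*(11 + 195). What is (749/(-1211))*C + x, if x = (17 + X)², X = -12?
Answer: -7172717/519 ≈ -13820.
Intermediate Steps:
C = 67156/3 (C = ((-36 + 362)*(11 + 195))/3 = (326*206)/3 = (⅓)*67156 = 67156/3 ≈ 22385.)
x = 25 (x = (17 - 12)² = 5² = 25)
(749/(-1211))*C + x = (749/(-1211))*(67156/3) + 25 = (749*(-1/1211))*(67156/3) + 25 = -107/173*67156/3 + 25 = -7185692/519 + 25 = -7172717/519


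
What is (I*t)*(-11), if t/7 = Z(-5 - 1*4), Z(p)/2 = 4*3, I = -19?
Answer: 35112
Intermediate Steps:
Z(p) = 24 (Z(p) = 2*(4*3) = 2*12 = 24)
t = 168 (t = 7*24 = 168)
(I*t)*(-11) = -19*168*(-11) = -3192*(-11) = 35112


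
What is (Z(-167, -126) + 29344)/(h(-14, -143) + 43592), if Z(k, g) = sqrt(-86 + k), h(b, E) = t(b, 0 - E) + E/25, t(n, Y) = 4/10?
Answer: 733600/1089667 + 25*I*sqrt(253)/1089667 ≈ 0.67323 + 0.00036493*I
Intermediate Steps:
t(n, Y) = 2/5 (t(n, Y) = 4*(1/10) = 2/5)
h(b, E) = 2/5 + E/25
(Z(-167, -126) + 29344)/(h(-14, -143) + 43592) = (sqrt(-86 - 167) + 29344)/((2/5 + (1/25)*(-143)) + 43592) = (sqrt(-253) + 29344)/((2/5 - 143/25) + 43592) = (I*sqrt(253) + 29344)/(-133/25 + 43592) = (29344 + I*sqrt(253))/(1089667/25) = (29344 + I*sqrt(253))*(25/1089667) = 733600/1089667 + 25*I*sqrt(253)/1089667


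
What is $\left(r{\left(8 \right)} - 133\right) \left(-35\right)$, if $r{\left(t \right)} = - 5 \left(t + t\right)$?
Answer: $7455$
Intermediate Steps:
$r{\left(t \right)} = - 10 t$ ($r{\left(t \right)} = - 5 \cdot 2 t = - 10 t$)
$\left(r{\left(8 \right)} - 133\right) \left(-35\right) = \left(\left(-10\right) 8 - 133\right) \left(-35\right) = \left(-80 - 133\right) \left(-35\right) = \left(-213\right) \left(-35\right) = 7455$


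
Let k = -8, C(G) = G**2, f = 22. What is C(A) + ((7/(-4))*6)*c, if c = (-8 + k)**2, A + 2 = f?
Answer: -2288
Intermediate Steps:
A = 20 (A = -2 + 22 = 20)
c = 256 (c = (-8 - 8)**2 = (-16)**2 = 256)
C(A) + ((7/(-4))*6)*c = 20**2 + ((7/(-4))*6)*256 = 400 + (-1/4*7*6)*256 = 400 - 7/4*6*256 = 400 - 21/2*256 = 400 - 2688 = -2288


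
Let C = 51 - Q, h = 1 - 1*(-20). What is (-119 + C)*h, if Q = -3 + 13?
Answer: -1638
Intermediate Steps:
h = 21 (h = 1 + 20 = 21)
Q = 10
C = 41 (C = 51 - 1*10 = 51 - 10 = 41)
(-119 + C)*h = (-119 + 41)*21 = -78*21 = -1638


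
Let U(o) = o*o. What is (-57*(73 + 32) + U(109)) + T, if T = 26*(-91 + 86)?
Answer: 5766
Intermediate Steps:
U(o) = o²
T = -130 (T = 26*(-5) = -130)
(-57*(73 + 32) + U(109)) + T = (-57*(73 + 32) + 109²) - 130 = (-57*105 + 11881) - 130 = (-5985 + 11881) - 130 = 5896 - 130 = 5766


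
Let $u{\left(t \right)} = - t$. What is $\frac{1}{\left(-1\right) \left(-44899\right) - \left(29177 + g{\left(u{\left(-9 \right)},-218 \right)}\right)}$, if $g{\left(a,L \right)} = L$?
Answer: $\frac{1}{15940} \approx 6.2735 \cdot 10^{-5}$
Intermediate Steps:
$\frac{1}{\left(-1\right) \left(-44899\right) - \left(29177 + g{\left(u{\left(-9 \right)},-218 \right)}\right)} = \frac{1}{\left(-1\right) \left(-44899\right) - 28959} = \frac{1}{44899 + \left(-29177 + 218\right)} = \frac{1}{44899 - 28959} = \frac{1}{15940}$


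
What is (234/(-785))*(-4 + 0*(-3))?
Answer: 936/785 ≈ 1.1924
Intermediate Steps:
(234/(-785))*(-4 + 0*(-3)) = (234*(-1/785))*(-4 + 0) = -234/785*(-4) = 936/785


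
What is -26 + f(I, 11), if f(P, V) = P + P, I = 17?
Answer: 8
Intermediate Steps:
f(P, V) = 2*P
-26 + f(I, 11) = -26 + 2*17 = -26 + 34 = 8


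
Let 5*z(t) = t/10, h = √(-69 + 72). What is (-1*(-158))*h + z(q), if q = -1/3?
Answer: -1/150 + 158*√3 ≈ 273.66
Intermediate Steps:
q = -⅓ (q = -1*⅓ = -⅓ ≈ -0.33333)
h = √3 ≈ 1.7320
z(t) = t/50 (z(t) = (t/10)/5 = t/50)
(-1*(-158))*h + z(q) = (-1*(-158))*√3 + (1/50)*(-⅓) = 158*√3 - 1/150 = -1/150 + 158*√3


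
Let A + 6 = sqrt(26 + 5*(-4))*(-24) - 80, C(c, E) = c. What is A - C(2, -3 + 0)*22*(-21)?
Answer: 838 - 24*sqrt(6) ≈ 779.21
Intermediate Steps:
A = -86 - 24*sqrt(6) (A = -6 + (sqrt(26 + 5*(-4))*(-24) - 80) = -6 + (sqrt(26 - 20)*(-24) - 80) = -6 + (sqrt(6)*(-24) - 80) = -6 + (-24*sqrt(6) - 80) = -6 + (-80 - 24*sqrt(6)) = -86 - 24*sqrt(6) ≈ -144.79)
A - C(2, -3 + 0)*22*(-21) = (-86 - 24*sqrt(6)) - 2*22*(-21) = (-86 - 24*sqrt(6)) - 44*(-21) = (-86 - 24*sqrt(6)) - 1*(-924) = (-86 - 24*sqrt(6)) + 924 = 838 - 24*sqrt(6)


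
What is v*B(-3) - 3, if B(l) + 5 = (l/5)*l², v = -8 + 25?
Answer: -899/5 ≈ -179.80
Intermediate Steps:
v = 17
B(l) = -5 + l³/5 (B(l) = -5 + (l/5)*l² = -5 + l³/5)
v*B(-3) - 3 = 17*(-5 + (⅕)*(-3)³) - 3 = 17*(-5 + (⅕)*(-27)) - 3 = 17*(-5 - 27/5) - 3 = 17*(-52/5) - 3 = -884/5 - 3 = -899/5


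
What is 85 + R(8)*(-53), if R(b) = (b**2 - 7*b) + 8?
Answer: -763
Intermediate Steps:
R(b) = 8 + b**2 - 7*b
85 + R(8)*(-53) = 85 + (8 + 8**2 - 7*8)*(-53) = 85 + (8 + 64 - 56)*(-53) = 85 + 16*(-53) = 85 - 848 = -763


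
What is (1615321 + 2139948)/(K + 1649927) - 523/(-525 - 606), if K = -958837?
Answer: 4608649309/781622790 ≈ 5.8963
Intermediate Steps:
(1615321 + 2139948)/(K + 1649927) - 523/(-525 - 606) = (1615321 + 2139948)/(-958837 + 1649927) - 523/(-525 - 606) = 3755269/691090 - 523/(-1131) = 3755269*(1/691090) - 523*(-1/1131) = 3755269/691090 + 523/1131 = 4608649309/781622790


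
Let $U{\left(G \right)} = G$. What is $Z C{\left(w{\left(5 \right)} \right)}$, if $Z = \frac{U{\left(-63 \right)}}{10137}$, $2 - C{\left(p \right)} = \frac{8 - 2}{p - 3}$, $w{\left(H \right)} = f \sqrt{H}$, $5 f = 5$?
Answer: $- \frac{273}{6758} - \frac{63 \sqrt{5}}{6758} \approx -0.061242$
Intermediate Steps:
$f = 1$ ($f = \frac{1}{5} \cdot 5 = 1$)
$w{\left(H \right)} = \sqrt{H}$ ($w{\left(H \right)} = 1 \sqrt{H} = \sqrt{H}$)
$C{\left(p \right)} = 2 - \frac{6}{-3 + p}$ ($C{\left(p \right)} = 2 - \frac{8 - 2}{p - 3} = 2 - \frac{6}{-3 + p}$)
$Z = - \frac{21}{3379}$ ($Z = - \frac{63}{10137} = \left(-63\right) \frac{1}{10137} = - \frac{21}{3379} \approx -0.0062149$)
$Z C{\left(w{\left(5 \right)} \right)} = - \frac{21 \frac{2 \left(-6 + \sqrt{5}\right)}{-3 + \sqrt{5}}}{3379} = - \frac{42 \left(-6 + \sqrt{5}\right)}{3379 \left(-3 + \sqrt{5}\right)}$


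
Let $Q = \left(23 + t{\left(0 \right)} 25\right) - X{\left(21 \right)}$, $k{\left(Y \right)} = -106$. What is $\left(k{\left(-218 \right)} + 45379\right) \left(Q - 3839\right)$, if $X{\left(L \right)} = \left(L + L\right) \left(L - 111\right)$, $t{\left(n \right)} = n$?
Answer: $-1629828$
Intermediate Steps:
$X{\left(L \right)} = 2 L \left(-111 + L\right)$
$Q = 3803$ ($Q = \left(23 + 0 \cdot 25\right) - 2 \cdot 21 \left(-111 + 21\right) = \left(23 + 0\right) - 2 \cdot 21 \left(-90\right) = 23 - -3780 = 23 + 3780 = 3803$)
$\left(k{\left(-218 \right)} + 45379\right) \left(Q - 3839\right) = \left(-106 + 45379\right) \left(3803 - 3839\right) = 45273 \left(-36\right) = -1629828$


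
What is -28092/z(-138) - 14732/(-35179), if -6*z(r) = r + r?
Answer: -3888074/6371 ≈ -610.28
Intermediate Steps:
z(r) = -r/3 (z(r) = -(r + r)/6 = -r/3)
-28092/z(-138) - 14732/(-35179) = -28092/((-⅓*(-138))) - 14732/(-35179) = -28092/46 - 14732*(-1/35179) = -28092*1/46 + 116/277 = -14046/23 + 116/277 = -3888074/6371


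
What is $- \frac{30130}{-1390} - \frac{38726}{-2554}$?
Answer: $\frac{6539058}{177503} \approx 36.839$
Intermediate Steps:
$- \frac{30130}{-1390} - \frac{38726}{-2554} = \left(-30130\right) \left(- \frac{1}{1390}\right) - - \frac{19363}{1277} = \frac{3013}{139} + \frac{19363}{1277} = \frac{6539058}{177503}$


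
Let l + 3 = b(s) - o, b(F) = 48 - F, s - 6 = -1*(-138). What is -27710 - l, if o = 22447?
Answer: -5164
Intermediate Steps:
s = 144 (s = 6 - 1*(-138) = 6 + 138 = 144)
l = -22546 (l = -3 + ((48 - 1*144) - 1*22447) = -3 + ((48 - 144) - 22447) = -3 + (-96 - 22447) = -3 - 22543 = -22546)
-27710 - l = -27710 - 1*(-22546) = -27710 + 22546 = -5164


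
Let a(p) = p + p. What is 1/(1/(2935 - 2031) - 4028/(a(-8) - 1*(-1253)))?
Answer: -1118248/3640075 ≈ -0.30720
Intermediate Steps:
a(p) = 2*p
1/(1/(2935 - 2031) - 4028/(a(-8) - 1*(-1253))) = 1/(1/(2935 - 2031) - 4028/(2*(-8) - 1*(-1253))) = 1/(1/904 - 4028/(-16 + 1253)) = 1/(1/904 - 4028/1237) = 1/(-3640075/1118248) = -1118248/3640075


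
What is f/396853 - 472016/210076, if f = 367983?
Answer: -27504142235/20842322707 ≈ -1.3196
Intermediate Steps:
f/396853 - 472016/210076 = 367983/396853 - 472016/210076 = 367983*(1/396853) - 472016*1/210076 = 367983/396853 - 118004/52519 = -27504142235/20842322707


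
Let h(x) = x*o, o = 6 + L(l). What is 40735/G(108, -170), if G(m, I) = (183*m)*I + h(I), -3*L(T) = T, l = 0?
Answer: -8147/672180 ≈ -0.012120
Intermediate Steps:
L(T) = -T/3
o = 6 (o = 6 - ⅓*0 = 6 + 0 = 6)
h(x) = 6*x (h(x) = x*6 = 6*x)
G(m, I) = 6*I + 183*I*m (G(m, I) = (183*m)*I + 6*I = 183*I*m + 6*I = 6*I + 183*I*m)
40735/G(108, -170) = 40735/((3*(-170)*(2 + 61*108))) = 40735/((3*(-170)*(2 + 6588))) = 40735/((3*(-170)*6590)) = 40735/(-3360900) = 40735*(-1/3360900) = -8147/672180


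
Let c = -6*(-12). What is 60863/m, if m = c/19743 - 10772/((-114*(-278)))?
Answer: -3173473689969/17532481 ≈ -1.8101e+5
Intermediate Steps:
c = 72
m = -17532481/52141263 (m = 72/19743 - 10772/((-114*(-278))) = 72*(1/19743) - 10772/31692 = 24/6581 - 10772*1/31692 = 24/6581 - 2693/7923 = -17532481/52141263 ≈ -0.33625)
60863/m = 60863/(-17532481/52141263) = 60863*(-52141263/17532481) = -3173473689969/17532481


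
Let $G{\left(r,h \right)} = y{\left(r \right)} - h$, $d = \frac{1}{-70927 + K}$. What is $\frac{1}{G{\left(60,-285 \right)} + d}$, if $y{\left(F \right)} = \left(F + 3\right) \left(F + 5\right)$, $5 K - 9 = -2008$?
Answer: $\frac{356634}{1562056915} \approx 0.00022831$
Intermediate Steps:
$K = - \frac{1999}{5}$ ($K = \frac{9}{5} + \frac{1}{5} \left(-2008\right) = \frac{9}{5} - \frac{2008}{5} = - \frac{1999}{5} \approx -399.8$)
$y{\left(F \right)} = \left(3 + F\right) \left(5 + F\right)$
$d = - \frac{5}{356634}$ ($d = \frac{1}{-70927 - \frac{1999}{5}} = \frac{1}{- \frac{356634}{5}} = - \frac{5}{356634} \approx -1.402 \cdot 10^{-5}$)
$G{\left(r,h \right)} = 15 + r^{2} - h + 8 r$ ($G{\left(r,h \right)} = \left(15 + r^{2} + 8 r\right) - h = 15 + r^{2} - h + 8 r$)
$\frac{1}{G{\left(60,-285 \right)} + d} = \frac{1}{\left(15 + 60^{2} - -285 + 8 \cdot 60\right) - \frac{5}{356634}} = \frac{1}{\left(15 + 3600 + 285 + 480\right) - \frac{5}{356634}} = \frac{1}{4380 - \frac{5}{356634}} = \frac{1}{\frac{1562056915}{356634}} = \frac{356634}{1562056915}$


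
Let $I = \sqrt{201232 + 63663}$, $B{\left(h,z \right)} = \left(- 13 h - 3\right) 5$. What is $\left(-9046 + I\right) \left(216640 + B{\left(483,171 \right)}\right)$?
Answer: $-1675590580 + 185230 \sqrt{264895} \approx -1.5803 \cdot 10^{9}$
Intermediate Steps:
$B{\left(h,z \right)} = -15 - 65 h$ ($B{\left(h,z \right)} = \left(-3 - 13 h\right) 5 = -15 - 65 h$)
$I = \sqrt{264895} \approx 514.68$
$\left(-9046 + I\right) \left(216640 + B{\left(483,171 \right)}\right) = \left(-9046 + \sqrt{264895}\right) \left(216640 - 31410\right) = \left(-9046 + \sqrt{264895}\right) 185230 = -1675590580 + 185230 \sqrt{264895}$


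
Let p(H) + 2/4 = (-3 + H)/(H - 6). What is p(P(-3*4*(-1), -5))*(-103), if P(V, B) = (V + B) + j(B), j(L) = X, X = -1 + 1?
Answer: -721/2 ≈ -360.50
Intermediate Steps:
X = 0
j(L) = 0
P(V, B) = B + V (P(V, B) = (V + B) + 0 = (B + V) + 0 = B + V)
p(H) = -½ + (-3 + H)/(-6 + H) (p(H) = -½ + (-3 + H)/(H - 6) = -½ + (-3 + H)/(-6 + H))
p(P(-3*4*(-1), -5))*(-103) = ((-5 - 3*4*(-1))/(2*(-6 + (-5 - 3*4*(-1)))))*(-103) = ((-5 - 12*(-1))/(2*(-6 + (-5 - 12*(-1)))))*(-103) = ((-5 + 12)/(2*(-6 + (-5 + 12))))*(-103) = ((½)*7/(-6 + 7))*(-103) = ((½)*7/1)*(-103) = ((½)*7*1)*(-103) = (7/2)*(-103) = -721/2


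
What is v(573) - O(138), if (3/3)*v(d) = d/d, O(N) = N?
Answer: -137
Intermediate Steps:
v(d) = 1 (v(d) = d/d = 1)
v(573) - O(138) = 1 - 1*138 = 1 - 138 = -137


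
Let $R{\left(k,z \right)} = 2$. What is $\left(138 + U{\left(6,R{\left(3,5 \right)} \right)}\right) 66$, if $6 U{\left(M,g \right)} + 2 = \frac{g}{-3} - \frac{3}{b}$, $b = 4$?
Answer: $\frac{108845}{12} \approx 9070.4$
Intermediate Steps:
$U{\left(M,g \right)} = - \frac{11}{24} - \frac{g}{18}$ ($U{\left(M,g \right)} = - \frac{1}{3} + \frac{\frac{g}{-3} - \frac{3}{4}}{6} = - \frac{1}{3} + \frac{g \left(- \frac{1}{3}\right) - \frac{3}{4}}{6} = - \frac{1}{3} + \frac{- \frac{g}{3} - \frac{3}{4}}{6} = - \frac{1}{3} + \frac{- \frac{3}{4} - \frac{g}{3}}{6} = - \frac{1}{3} - \left(\frac{1}{8} + \frac{g}{18}\right) = - \frac{11}{24} - \frac{g}{18}$)
$\left(138 + U{\left(6,R{\left(3,5 \right)} \right)}\right) 66 = \left(138 - \frac{41}{72}\right) 66 = \frac{9895}{72} \cdot 66 = \frac{108845}{12}$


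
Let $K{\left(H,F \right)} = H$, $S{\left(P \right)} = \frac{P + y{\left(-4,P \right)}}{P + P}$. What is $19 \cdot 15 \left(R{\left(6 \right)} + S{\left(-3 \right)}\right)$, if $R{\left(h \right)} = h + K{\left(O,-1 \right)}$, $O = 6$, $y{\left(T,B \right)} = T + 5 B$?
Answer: $4465$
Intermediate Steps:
$S{\left(P \right)} = \frac{-4 + 6 P}{2 P}$ ($S{\left(P \right)} = \frac{P + \left(-4 + 5 P\right)}{P + P} = \frac{-4 + 6 P}{2 P}$)
$R{\left(h \right)} = 6 + h$ ($R{\left(h \right)} = h + 6 = 6 + h$)
$19 \cdot 15 \left(R{\left(6 \right)} + S{\left(-3 \right)}\right) = 19 \cdot 15 \left(\left(6 + 6\right) + \left(3 - \frac{2}{-3}\right)\right) = 285 \left(12 + \left(3 - - \frac{2}{3}\right)\right) = 285 \left(12 + \left(3 + \frac{2}{3}\right)\right) = 285 \left(12 + \frac{11}{3}\right) = 285 \cdot \frac{47}{3} = 4465$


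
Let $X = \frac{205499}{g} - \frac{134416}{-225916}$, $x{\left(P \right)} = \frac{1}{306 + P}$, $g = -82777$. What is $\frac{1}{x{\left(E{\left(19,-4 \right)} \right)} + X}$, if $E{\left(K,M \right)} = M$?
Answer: $- \frac{1411898979266}{2660396231143} \approx -0.53071$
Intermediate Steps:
$X = - \frac{8824739713}{4675162183}$ ($X = \frac{205499}{-82777} - \frac{134416}{-225916} = 205499 \left(- \frac{1}{82777}\right) - - \frac{33604}{56479} = - \frac{205499}{82777} + \frac{33604}{56479} = - \frac{8824739713}{4675162183} \approx -1.8876$)
$\frac{1}{x{\left(E{\left(19,-4 \right)} \right)} + X} = \frac{1}{\frac{1}{306 - 4} - \frac{8824739713}{4675162183}} = \frac{1}{\frac{1}{302} - \frac{8824739713}{4675162183}} = \frac{1}{- \frac{2660396231143}{1411898979266}} = - \frac{1411898979266}{2660396231143}$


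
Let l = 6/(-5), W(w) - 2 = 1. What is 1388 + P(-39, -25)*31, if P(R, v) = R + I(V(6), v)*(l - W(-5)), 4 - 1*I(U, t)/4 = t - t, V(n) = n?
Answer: -9521/5 ≈ -1904.2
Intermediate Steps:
W(w) = 3 (W(w) = 2 + 1 = 3)
l = -6/5 (l = 6*(-⅕) = -6/5 ≈ -1.2000)
I(U, t) = 16 (I(U, t) = 16 - 4*(t - t) = 16 - 4*0 = 16 + 0 = 16)
P(R, v) = -336/5 + R (P(R, v) = R + 16*(-6/5 - 1*3) = R + 16*(-6/5 - 3) = R + 16*(-21/5) = R - 336/5 = -336/5 + R)
1388 + P(-39, -25)*31 = 1388 + (-336/5 - 39)*31 = 1388 - 531/5*31 = 1388 - 16461/5 = -9521/5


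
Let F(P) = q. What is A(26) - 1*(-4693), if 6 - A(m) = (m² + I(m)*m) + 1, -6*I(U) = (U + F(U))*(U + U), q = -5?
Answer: 8754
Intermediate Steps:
F(P) = -5
I(U) = -U*(-5 + U)/3 (I(U) = -(U - 5)*(U + U)/6 = -(-5 + U)*2*U/6 = -U*(-5 + U)/3)
A(m) = 5 - m² - m²*(5 - m)/3 (A(m) = 6 - ((m² + (m*(5 - m)/3)*m) + 1) = 6 - ((m² + m²*(5 - m)/3) + 1) = 6 - (1 + m² + m²*(5 - m)/3) = 6 + (-1 - m² - m²*(5 - m)/3) = 5 - m² - m²*(5 - m)/3)
A(26) - 1*(-4693) = (5 - 8/3*26² + (⅓)*26³) - 1*(-4693) = (5 - 8/3*676 + (⅓)*17576) + 4693 = (5 - 5408/3 + 17576/3) + 4693 = 4061 + 4693 = 8754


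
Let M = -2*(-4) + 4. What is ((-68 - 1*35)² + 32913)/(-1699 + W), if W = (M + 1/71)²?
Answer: -109697201/3918525 ≈ -27.995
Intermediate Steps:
M = 12 (M = 8 + 4 = 12)
W = 727609/5041 (W = (12 + 1/71)² = (853/71)² = 727609/5041 ≈ 144.34)
((-68 - 1*35)² + 32913)/(-1699 + W) = ((-68 - 1*35)² + 32913)/(-1699 + 727609/5041) = ((-68 - 35)² + 32913)/(-7837050/5041) = ((-103)² + 32913)*(-5041/7837050) = (10609 + 32913)*(-5041/7837050) = 43522*(-5041/7837050) = -109697201/3918525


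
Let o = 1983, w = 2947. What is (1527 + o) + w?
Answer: 6457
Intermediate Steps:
(1527 + o) + w = (1527 + 1983) + 2947 = 3510 + 2947 = 6457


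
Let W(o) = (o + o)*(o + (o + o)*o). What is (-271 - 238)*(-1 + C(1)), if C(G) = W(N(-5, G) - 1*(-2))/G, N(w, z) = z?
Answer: -63625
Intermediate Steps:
W(o) = 2*o*(o + 2*o**2) (W(o) = (2*o)*(o + (2*o)*o) = (2*o)*(o + 2*o**2) = 2*o*(o + 2*o**2))
C(G) = (2 + G)**2*(10 + 4*G)/G (C(G) = ((G - 1*(-2))**2*(2 + 4*(G - 1*(-2))))/G = ((G + 2)**2*(2 + 4*(G + 2)))/G = ((2 + G)**2*(2 + 4*(2 + G)))/G = ((2 + G)**2*(2 + (8 + 4*G)))/G = ((2 + G)**2*(10 + 4*G))/G = (2 + G)**2*(10 + 4*G)/G)
(-271 - 238)*(-1 + C(1)) = (-271 - 238)*(-1 + (2 + 1)**2*(10 + 4*1)/1) = -509*(-1 + 1*3**2*(10 + 4)) = -509*(-1 + 1*9*14) = -509*(-1 + 126) = -509*125 = -63625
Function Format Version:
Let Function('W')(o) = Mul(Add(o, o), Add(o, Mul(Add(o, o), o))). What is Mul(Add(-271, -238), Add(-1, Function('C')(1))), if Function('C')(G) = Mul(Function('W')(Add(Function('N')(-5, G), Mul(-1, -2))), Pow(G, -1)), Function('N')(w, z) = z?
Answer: -63625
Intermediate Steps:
Function('W')(o) = Mul(2, o, Add(o, Mul(2, Pow(o, 2)))) (Function('W')(o) = Mul(Mul(2, o), Add(o, Mul(Mul(2, o), o))) = Mul(Mul(2, o), Add(o, Mul(2, Pow(o, 2)))) = Mul(2, o, Add(o, Mul(2, Pow(o, 2)))))
Function('C')(G) = Mul(Pow(G, -1), Pow(Add(2, G), 2), Add(10, Mul(4, G))) (Function('C')(G) = Mul(Mul(Pow(Add(G, Mul(-1, -2)), 2), Add(2, Mul(4, Add(G, Mul(-1, -2))))), Pow(G, -1)) = Mul(Mul(Pow(Add(G, 2), 2), Add(2, Mul(4, Add(G, 2)))), Pow(G, -1)) = Mul(Mul(Pow(Add(2, G), 2), Add(2, Mul(4, Add(2, G)))), Pow(G, -1)) = Mul(Mul(Pow(Add(2, G), 2), Add(2, Add(8, Mul(4, G)))), Pow(G, -1)) = Mul(Mul(Pow(Add(2, G), 2), Add(10, Mul(4, G))), Pow(G, -1)) = Mul(Pow(G, -1), Pow(Add(2, G), 2), Add(10, Mul(4, G))))
Mul(Add(-271, -238), Add(-1, Function('C')(1))) = Mul(Add(-271, -238), Add(-1, Mul(Pow(1, -1), Pow(Add(2, 1), 2), Add(10, Mul(4, 1))))) = Mul(-509, Add(-1, Mul(1, Pow(3, 2), Add(10, 4)))) = Mul(-509, Add(-1, Mul(1, 9, 14))) = Mul(-509, Add(-1, 126)) = Mul(-509, 125) = -63625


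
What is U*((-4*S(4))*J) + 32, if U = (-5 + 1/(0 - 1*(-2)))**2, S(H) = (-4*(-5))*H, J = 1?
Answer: -6448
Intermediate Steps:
S(H) = 20*H
U = 81/4 (U = (-5 + 1/(0 + 2))**2 = (-5 + 1/2)**2 = (-9/2)**2 = 81/4 ≈ 20.250)
U*((-4*S(4))*J) + 32 = 81*(-80*4*1)/4 + 32 = 81*(-4*80*1)/4 + 32 = 81*(-320*1)/4 + 32 = (81/4)*(-320) + 32 = -6480 + 32 = -6448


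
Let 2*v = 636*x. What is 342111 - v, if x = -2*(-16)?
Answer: 331935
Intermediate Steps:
x = 32
v = 10176 (v = (636*32)/2 = (1/2)*20352 = 10176)
342111 - v = 342111 - 1*10176 = 342111 - 10176 = 331935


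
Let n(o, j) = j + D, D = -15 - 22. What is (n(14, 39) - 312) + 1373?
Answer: 1063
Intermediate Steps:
D = -37
n(o, j) = -37 + j (n(o, j) = j - 37 = -37 + j)
(n(14, 39) - 312) + 1373 = ((-37 + 39) - 312) + 1373 = (2 - 312) + 1373 = -310 + 1373 = 1063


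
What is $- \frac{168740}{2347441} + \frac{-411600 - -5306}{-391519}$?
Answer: $\frac{887686277594}{919067752879} \approx 0.96585$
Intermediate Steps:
$- \frac{168740}{2347441} + \frac{-411600 - -5306}{-391519} = \left(-168740\right) \frac{1}{2347441} + \left(-411600 + 5306\right) \left(- \frac{1}{391519}\right) = - \frac{168740}{2347441} - - \frac{406294}{391519} = - \frac{168740}{2347441} + \frac{406294}{391519} = \frac{887686277594}{919067752879}$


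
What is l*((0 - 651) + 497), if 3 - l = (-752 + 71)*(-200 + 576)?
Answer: -39433086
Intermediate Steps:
l = 256059 (l = 3 - (-752 + 71)*(-200 + 576) = 3 - (-681)*376 = 3 - 1*(-256056) = 3 + 256056 = 256059)
l*((0 - 651) + 497) = 256059*((0 - 651) + 497) = 256059*(-651 + 497) = 256059*(-154) = -39433086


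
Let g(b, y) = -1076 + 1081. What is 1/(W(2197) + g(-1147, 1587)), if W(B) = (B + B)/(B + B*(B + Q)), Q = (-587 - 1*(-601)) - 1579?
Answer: 633/3167 ≈ 0.19987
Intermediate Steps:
Q = -1565 (Q = (-587 + 601) - 1579 = 14 - 1579 = -1565)
g(b, y) = 5
W(B) = 2*B/(B + B*(-1565 + B)) (W(B) = (B + B)/(B + B*(B - 1565)) = (2*B)/(B + B*(-1565 + B)) = 2*B/(B + B*(-1565 + B)))
1/(W(2197) + g(-1147, 1587)) = 1/(2/(-1564 + 2197) + 5) = 1/(2/633 + 5) = 1/(3167/633) = 633/3167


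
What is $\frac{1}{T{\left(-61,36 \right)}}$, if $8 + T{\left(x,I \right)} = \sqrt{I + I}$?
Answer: $1 + \frac{3 \sqrt{2}}{4} \approx 2.0607$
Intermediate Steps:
$T{\left(x,I \right)} = -8 + \sqrt{2} \sqrt{I}$ ($T{\left(x,I \right)} = -8 + \sqrt{I + I} = -8 + \sqrt{2 I} = -8 + \sqrt{2} \sqrt{I}$)
$\frac{1}{T{\left(-61,36 \right)}} = \frac{1}{-8 + \sqrt{2} \sqrt{36}} = \frac{1}{-8 + \sqrt{2} \cdot 6} = \frac{1}{-8 + 6 \sqrt{2}}$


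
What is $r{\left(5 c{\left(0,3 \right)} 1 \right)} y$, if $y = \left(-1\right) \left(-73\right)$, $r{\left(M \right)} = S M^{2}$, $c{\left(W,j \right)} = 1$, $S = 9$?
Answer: $16425$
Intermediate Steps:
$r{\left(M \right)} = 9 M^{2}$
$y = 73$
$r{\left(5 c{\left(0,3 \right)} 1 \right)} y = 9 \left(5 \cdot 1 \cdot 1\right)^{2} \cdot 73 = 9 \left(5 \cdot 1\right)^{2} \cdot 73 = 9 \cdot 5^{2} \cdot 73 = 9 \cdot 25 \cdot 73 = 225 \cdot 73 = 16425$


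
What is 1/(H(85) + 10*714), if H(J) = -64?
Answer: 1/7076 ≈ 0.00014132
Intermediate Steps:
1/(H(85) + 10*714) = 1/(-64 + 10*714) = 1/(-64 + 7140) = 1/7076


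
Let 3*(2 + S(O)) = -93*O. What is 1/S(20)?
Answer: -1/622 ≈ -0.0016077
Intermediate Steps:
S(O) = -2 - 31*O (S(O) = -2 + (-93*O)/3 = -2 - 31*O)
1/S(20) = 1/(-2 - 31*20) = 1/(-2 - 620) = 1/(-622) = -1/622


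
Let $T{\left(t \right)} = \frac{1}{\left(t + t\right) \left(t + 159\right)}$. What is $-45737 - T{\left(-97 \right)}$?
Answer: $- \frac{550124635}{12028} \approx -45737.0$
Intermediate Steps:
$T{\left(t \right)} = \frac{1}{2 t \left(159 + t\right)}$
$-45737 - T{\left(-97 \right)} = -45737 - \frac{1}{2 \left(-97\right) \left(159 - 97\right)} = -45737 - \frac{1}{2} \left(- \frac{1}{97}\right) \frac{1}{62} = -45737 - - \frac{1}{12028} = -45737 + \frac{1}{12028} = - \frac{550124635}{12028}$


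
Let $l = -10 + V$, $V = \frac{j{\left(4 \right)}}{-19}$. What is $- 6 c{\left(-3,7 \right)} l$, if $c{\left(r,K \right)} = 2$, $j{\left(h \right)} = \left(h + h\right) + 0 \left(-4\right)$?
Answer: $\frac{2376}{19} \approx 125.05$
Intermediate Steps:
$j{\left(h \right)} = 2 h$ ($j{\left(h \right)} = 2 h + 0 = 2 h$)
$V = - \frac{8}{19}$ ($V = \frac{2 \cdot 4}{-19} = 8 \left(- \frac{1}{19}\right) = - \frac{8}{19} \approx -0.42105$)
$l = - \frac{198}{19}$ ($l = -10 - \frac{8}{19} = - \frac{198}{19} \approx -10.421$)
$- 6 c{\left(-3,7 \right)} l = \left(-6\right) 2 \left(- \frac{198}{19}\right) = \left(-12\right) \left(- \frac{198}{19}\right) = \frac{2376}{19}$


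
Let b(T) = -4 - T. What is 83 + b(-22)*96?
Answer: 1811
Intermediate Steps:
83 + b(-22)*96 = 83 + (-4 - 1*(-22))*96 = 83 + (-4 + 22)*96 = 83 + 18*96 = 83 + 1728 = 1811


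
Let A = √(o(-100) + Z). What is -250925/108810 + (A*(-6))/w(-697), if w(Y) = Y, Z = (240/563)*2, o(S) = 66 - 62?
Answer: -50185/21762 + 12*√384529/392411 ≈ -2.2871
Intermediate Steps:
o(S) = 4
Z = 480/563 (Z = (240*(1/563))*2 = (240/563)*2 = 480/563 ≈ 0.85258)
A = 2*√384529/563 (A = √(4 + 480/563) = √(2732/563) = 2*√384529/563 ≈ 2.2029)
-250925/108810 + (A*(-6))/w(-697) = -250925/108810 + ((2*√384529/563)*(-6))/(-697) = -250925*1/108810 - 12*√384529/563*(-1/697) = -50185/21762 + 12*√384529/392411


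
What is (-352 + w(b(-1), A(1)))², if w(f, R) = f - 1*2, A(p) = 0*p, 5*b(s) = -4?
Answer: 3147076/25 ≈ 1.2588e+5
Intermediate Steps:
b(s) = -⅘ (b(s) = (⅕)*(-4) = -⅘)
A(p) = 0
w(f, R) = -2 + f (w(f, R) = f - 2 = -2 + f)
(-352 + w(b(-1), A(1)))² = (-352 + (-2 - ⅘))² = (-352 - 14/5)² = (-1774/5)² = 3147076/25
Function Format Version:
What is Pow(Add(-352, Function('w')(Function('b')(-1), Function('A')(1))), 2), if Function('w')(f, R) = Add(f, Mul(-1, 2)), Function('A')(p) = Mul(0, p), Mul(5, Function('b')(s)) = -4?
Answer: Rational(3147076, 25) ≈ 1.2588e+5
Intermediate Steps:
Function('b')(s) = Rational(-4, 5) (Function('b')(s) = Mul(Rational(1, 5), -4) = Rational(-4, 5))
Function('A')(p) = 0
Function('w')(f, R) = Add(-2, f) (Function('w')(f, R) = Add(f, -2) = Add(-2, f))
Pow(Add(-352, Function('w')(Function('b')(-1), Function('A')(1))), 2) = Pow(Add(-352, Add(-2, Rational(-4, 5))), 2) = Pow(Add(-352, Rational(-14, 5)), 2) = Pow(Rational(-1774, 5), 2) = Rational(3147076, 25)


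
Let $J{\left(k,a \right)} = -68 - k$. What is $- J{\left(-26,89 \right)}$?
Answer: $42$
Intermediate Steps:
$- J{\left(-26,89 \right)} = - (-68 - -26) = - (-68 + 26) = \left(-1\right) \left(-42\right) = 42$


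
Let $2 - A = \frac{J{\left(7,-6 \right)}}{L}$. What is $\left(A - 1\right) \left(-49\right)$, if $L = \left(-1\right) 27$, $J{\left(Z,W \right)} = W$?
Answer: $- \frac{343}{9} \approx -38.111$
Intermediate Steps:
$L = -27$
$A = \frac{16}{9}$ ($A = 2 - - \frac{6}{-27} = 2 - \left(-6\right) \left(- \frac{1}{27}\right) = 2 - \frac{2}{9} = \frac{16}{9} \approx 1.7778$)
$\left(A - 1\right) \left(-49\right) = \left(\frac{16}{9} - 1\right) \left(-49\right) = \frac{7}{9} \left(-49\right) = - \frac{343}{9}$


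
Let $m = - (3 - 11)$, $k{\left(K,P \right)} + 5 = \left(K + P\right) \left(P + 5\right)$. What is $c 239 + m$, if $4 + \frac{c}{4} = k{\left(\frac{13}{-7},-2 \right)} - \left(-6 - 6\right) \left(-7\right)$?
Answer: $- \frac{699736}{7} \approx -99962.0$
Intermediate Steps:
$k{\left(K,P \right)} = -5 + \left(5 + P\right) \left(K + P\right)$ ($k{\left(K,P \right)} = -5 + \left(K + P\right) \left(P + 5\right) = -5 + \left(K + P\right) \left(5 + P\right) = -5 + \left(5 + P\right) \left(K + P\right)$)
$m = 8$ ($m = \left(-1\right) \left(-8\right) = 8$)
$c = - \frac{2928}{7}$ ($c = -16 + 4 \left(\left(-5 + \left(-2\right)^{2} + 5 \frac{13}{-7} + 5 \left(-2\right) + \frac{13}{-7} \left(-2\right)\right) - \left(-6 - 6\right) \left(-7\right)\right) = -16 + 4 \left(\left(-5 + 4 + 5 \cdot 13 \left(- \frac{1}{7}\right) - 10 + 13 \left(- \frac{1}{7}\right) \left(-2\right)\right) - \left(-12\right) \left(-7\right)\right) = -16 + 4 \left(\left(-5 + 4 + 5 \left(- \frac{13}{7}\right) - 10 - - \frac{26}{7}\right) - 84\right) = -16 + 4 \left(\left(-5 + 4 - \frac{65}{7} - 10 + \frac{26}{7}\right) - 84\right) = -16 + 4 \left(- \frac{116}{7} - 84\right) = -16 + 4 \left(- \frac{704}{7}\right) = -16 - \frac{2816}{7} = - \frac{2928}{7} \approx -418.29$)
$c 239 + m = \left(- \frac{2928}{7}\right) 239 + 8 = - \frac{699792}{7} + 8 = - \frac{699736}{7}$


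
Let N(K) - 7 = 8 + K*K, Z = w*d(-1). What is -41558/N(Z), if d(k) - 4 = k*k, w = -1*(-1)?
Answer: -20779/20 ≈ -1038.9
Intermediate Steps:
w = 1
d(k) = 4 + k² (d(k) = 4 + k*k = 4 + k²)
Z = 5 (Z = 1*(4 + (-1)²) = 1*(4 + 1) = 1*5 = 5)
N(K) = 15 + K² (N(K) = 7 + (8 + K*K) = 7 + (8 + K²) = 15 + K²)
-41558/N(Z) = -41558/(15 + 5²) = -41558/(15 + 25) = -41558/40 = -41558*1/40 = -20779/20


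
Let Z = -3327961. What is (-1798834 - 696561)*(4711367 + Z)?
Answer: -3452144415370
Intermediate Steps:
(-1798834 - 696561)*(4711367 + Z) = (-1798834 - 696561)*(4711367 - 3327961) = -2495395*1383406 = -3452144415370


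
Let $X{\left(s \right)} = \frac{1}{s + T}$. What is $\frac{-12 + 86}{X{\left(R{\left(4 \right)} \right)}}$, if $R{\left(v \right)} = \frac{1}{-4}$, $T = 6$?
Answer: $\frac{851}{2} \approx 425.5$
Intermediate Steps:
$R{\left(v \right)} = - \frac{1}{4}$
$X{\left(s \right)} = \frac{1}{6 + s}$ ($X{\left(s \right)} = \frac{1}{s + 6} = \frac{1}{6 + s}$)
$\frac{-12 + 86}{X{\left(R{\left(4 \right)} \right)}} = \frac{-12 + 86}{\frac{1}{6 - \frac{1}{4}}} = \frac{1}{\frac{1}{\frac{23}{4}}} \cdot 74 = \frac{1}{\frac{4}{23}} \cdot 74 = \frac{23}{4} \cdot 74 = \frac{851}{2}$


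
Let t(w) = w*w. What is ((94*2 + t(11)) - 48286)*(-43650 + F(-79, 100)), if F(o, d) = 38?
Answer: 2092372924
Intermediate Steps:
t(w) = w**2
((94*2 + t(11)) - 48286)*(-43650 + F(-79, 100)) = ((94*2 + 11**2) - 48286)*(-43650 + 38) = ((188 + 121) - 48286)*(-43612) = (309 - 48286)*(-43612) = -47977*(-43612) = 2092372924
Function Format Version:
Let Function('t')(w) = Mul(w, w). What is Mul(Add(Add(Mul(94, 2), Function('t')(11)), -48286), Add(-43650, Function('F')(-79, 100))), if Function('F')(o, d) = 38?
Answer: 2092372924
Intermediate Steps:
Function('t')(w) = Pow(w, 2)
Mul(Add(Add(Mul(94, 2), Function('t')(11)), -48286), Add(-43650, Function('F')(-79, 100))) = Mul(Add(Add(Mul(94, 2), Pow(11, 2)), -48286), Add(-43650, 38)) = Mul(Add(Add(188, 121), -48286), -43612) = Mul(Add(309, -48286), -43612) = Mul(-47977, -43612) = 2092372924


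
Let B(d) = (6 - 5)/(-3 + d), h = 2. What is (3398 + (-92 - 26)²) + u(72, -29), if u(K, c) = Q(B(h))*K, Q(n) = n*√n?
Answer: 17322 - 72*I ≈ 17322.0 - 72.0*I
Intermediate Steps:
B(d) = 1/(-3 + d)
Q(n) = n^(3/2)
u(K, c) = -I*K (u(K, c) = (1/(-3 + 2))^(3/2)*K = (1/(-1))^(3/2)*K = (-1)^(3/2)*K = (-I)*K = -I*K)
(3398 + (-92 - 26)²) + u(72, -29) = (3398 + (-92 - 26)²) - 1*I*72 = (3398 + (-118)²) - 72*I = (3398 + 13924) - 72*I = 17322 - 72*I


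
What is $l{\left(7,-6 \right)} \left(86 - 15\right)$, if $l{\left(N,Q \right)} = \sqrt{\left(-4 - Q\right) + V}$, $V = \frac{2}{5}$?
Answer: $\frac{142 \sqrt{15}}{5} \approx 109.99$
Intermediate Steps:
$V = \frac{2}{5}$ ($V = 2 \cdot \frac{1}{5} = \frac{2}{5} \approx 0.4$)
$l{\left(N,Q \right)} = \sqrt{- \frac{18}{5} - Q}$ ($l{\left(N,Q \right)} = \sqrt{\left(-4 - Q\right) + \frac{2}{5}} = \sqrt{- \frac{18}{5} - Q}$)
$l{\left(7,-6 \right)} \left(86 - 15\right) = \frac{\sqrt{-90 - -150}}{5} \left(86 - 15\right) = \frac{\sqrt{-90 + 150}}{5} \cdot 71 = \frac{\sqrt{60}}{5} \cdot 71 = \frac{2 \sqrt{15}}{5} \cdot 71 = \frac{142 \sqrt{15}}{5}$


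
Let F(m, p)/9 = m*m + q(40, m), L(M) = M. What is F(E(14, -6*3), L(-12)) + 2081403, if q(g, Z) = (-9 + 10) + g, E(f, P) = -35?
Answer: 2092797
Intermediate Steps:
q(g, Z) = 1 + g
F(m, p) = 369 + 9*m² (F(m, p) = 9*(m*m + (1 + 40)) = 9*(m² + 41) = 9*(41 + m²) = 369 + 9*m²)
F(E(14, -6*3), L(-12)) + 2081403 = (369 + 9*(-35)²) + 2081403 = (369 + 9*1225) + 2081403 = (369 + 11025) + 2081403 = 11394 + 2081403 = 2092797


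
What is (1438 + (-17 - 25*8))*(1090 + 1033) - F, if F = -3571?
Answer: 2595754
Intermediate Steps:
(1438 + (-17 - 25*8))*(1090 + 1033) - F = (1438 + (-17 - 25*8))*(1090 + 1033) - 1*(-3571) = (1438 + (-17 - 200))*2123 + 3571 = (1438 - 217)*2123 + 3571 = 1221*2123 + 3571 = 2592183 + 3571 = 2595754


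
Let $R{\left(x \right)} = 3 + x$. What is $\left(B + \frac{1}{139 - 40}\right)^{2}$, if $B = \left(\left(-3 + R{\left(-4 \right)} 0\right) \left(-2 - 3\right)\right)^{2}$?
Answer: $\frac{496220176}{9801} \approx 50630.0$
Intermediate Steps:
$B = 225$ ($B = \left(\left(-3 + \left(3 - 4\right) 0\right) \left(-2 - 3\right)\right)^{2} = \left(\left(-3 - 0\right) \left(-5\right)\right)^{2} = \left(\left(-3 + 0\right) \left(-5\right)\right)^{2} = \left(\left(-3\right) \left(-5\right)\right)^{2} = 15^{2} = 225$)
$\left(B + \frac{1}{139 - 40}\right)^{2} = \left(225 + \frac{1}{139 - 40}\right)^{2} = \left(225 + \frac{1}{99}\right)^{2} = \left(\frac{22276}{99}\right)^{2} = \frac{496220176}{9801}$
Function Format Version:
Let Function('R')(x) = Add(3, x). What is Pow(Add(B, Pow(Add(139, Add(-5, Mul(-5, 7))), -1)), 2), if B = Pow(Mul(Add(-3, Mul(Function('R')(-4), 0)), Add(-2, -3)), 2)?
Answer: Rational(496220176, 9801) ≈ 50630.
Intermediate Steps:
B = 225 (B = Pow(Mul(Add(-3, Mul(Add(3, -4), 0)), Add(-2, -3)), 2) = Pow(Mul(Add(-3, Mul(-1, 0)), -5), 2) = Pow(Mul(Add(-3, 0), -5), 2) = Pow(Mul(-3, -5), 2) = Pow(15, 2) = 225)
Pow(Add(B, Pow(Add(139, Add(-5, Mul(-5, 7))), -1)), 2) = Pow(Add(225, Pow(Add(139, Add(-5, Mul(-5, 7))), -1)), 2) = Pow(Add(225, Pow(Add(139, Add(-5, -35)), -1)), 2) = Pow(Add(225, Pow(Add(139, -40), -1)), 2) = Pow(Add(225, Pow(99, -1)), 2) = Pow(Add(225, Rational(1, 99)), 2) = Pow(Rational(22276, 99), 2) = Rational(496220176, 9801)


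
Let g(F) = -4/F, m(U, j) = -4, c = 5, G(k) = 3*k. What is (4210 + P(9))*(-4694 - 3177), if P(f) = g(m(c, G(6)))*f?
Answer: -33207749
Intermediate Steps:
P(f) = f (P(f) = (-4/(-4))*f = (-4*(-¼))*f = 1*f = f)
(4210 + P(9))*(-4694 - 3177) = (4210 + 9)*(-4694 - 3177) = 4219*(-7871) = -33207749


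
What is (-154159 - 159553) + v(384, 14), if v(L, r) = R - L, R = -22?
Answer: -314118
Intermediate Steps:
v(L, r) = -22 - L
(-154159 - 159553) + v(384, 14) = (-154159 - 159553) + (-22 - 1*384) = -313712 + (-22 - 384) = -313712 - 406 = -314118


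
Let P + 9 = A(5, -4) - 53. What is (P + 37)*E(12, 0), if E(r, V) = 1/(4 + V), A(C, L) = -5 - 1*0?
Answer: -15/2 ≈ -7.5000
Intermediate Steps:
A(C, L) = -5 (A(C, L) = -5 + 0 = -5)
P = -67 (P = -9 + (-5 - 53) = -9 - 58 = -67)
(P + 37)*E(12, 0) = (-67 + 37)/(4 + 0) = -30/4 = -30*¼ = -15/2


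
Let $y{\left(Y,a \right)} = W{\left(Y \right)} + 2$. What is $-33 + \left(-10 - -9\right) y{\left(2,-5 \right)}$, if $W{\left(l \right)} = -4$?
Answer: $-31$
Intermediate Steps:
$y{\left(Y,a \right)} = -2$ ($y{\left(Y,a \right)} = -4 + 2 = -2$)
$-33 + \left(-10 - -9\right) y{\left(2,-5 \right)} = -33 + \left(-10 - -9\right) \left(-2\right) = -33 + \left(-10 + 9\right) \left(-2\right) = -33 - -2 = -33 + 2 = -31$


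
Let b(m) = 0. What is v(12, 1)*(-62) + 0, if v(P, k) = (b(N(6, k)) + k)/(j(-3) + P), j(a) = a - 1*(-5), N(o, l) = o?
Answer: -31/7 ≈ -4.4286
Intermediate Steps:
j(a) = 5 + a (j(a) = a + 5 = 5 + a)
v(P, k) = k/(2 + P) (v(P, k) = (0 + k)/((5 - 3) + P) = k/(2 + P))
v(12, 1)*(-62) + 0 = (1/(2 + 12))*(-62) + 0 = (1/14)*(-62) + 0 = -31/7 + 0 = -31/7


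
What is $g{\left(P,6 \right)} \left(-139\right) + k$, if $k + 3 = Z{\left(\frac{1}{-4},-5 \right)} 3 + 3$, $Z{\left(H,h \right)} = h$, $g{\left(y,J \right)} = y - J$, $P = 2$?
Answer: $541$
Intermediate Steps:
$k = -15$ ($k = -3 + \left(\left(-5\right) 3 + 3\right) = -3 + \left(-15 + 3\right) = -3 - 12 = -15$)
$g{\left(P,6 \right)} \left(-139\right) + k = \left(2 - 6\right) \left(-139\right) - 15 = \left(-4\right) \left(-139\right) - 15 = 556 - 15 = 541$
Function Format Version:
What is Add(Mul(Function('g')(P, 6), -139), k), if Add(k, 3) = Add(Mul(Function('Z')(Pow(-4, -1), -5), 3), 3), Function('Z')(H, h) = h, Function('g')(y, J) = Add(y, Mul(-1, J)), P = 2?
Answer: 541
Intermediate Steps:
k = -15 (k = Add(-3, Add(Mul(-5, 3), 3)) = Add(-3, Add(-15, 3)) = Add(-3, -12) = -15)
Add(Mul(Function('g')(P, 6), -139), k) = Add(Mul(Add(2, Mul(-1, 6)), -139), -15) = Add(Mul(Add(2, -6), -139), -15) = Add(Mul(-4, -139), -15) = Add(556, -15) = 541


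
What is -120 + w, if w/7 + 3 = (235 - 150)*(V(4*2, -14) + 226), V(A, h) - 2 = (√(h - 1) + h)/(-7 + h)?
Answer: 407747/3 - 85*I*√15/3 ≈ 1.3592e+5 - 109.73*I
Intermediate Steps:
V(A, h) = 2 + (h + √(-1 + h))/(-7 + h) (V(A, h) = 2 + (√(h - 1) + h)/(-7 + h) = 2 + (√(-1 + h) + h)/(-7 + h) = 2 + (h + √(-1 + h))/(-7 + h))
w = 408107/3 - 85*I*√15/3 (w = -21 + 7*((235 - 150)*((-14 + √(-1 - 14) + 3*(-14))/(-7 - 14) + 226)) = -21 + 7*(85*((-14 + √(-15) - 42)/(-21) + 226)) = -21 + 7*(85*(-(-14 + I*√15 - 42)/21 + 226)) = -21 + 7*(85*(-(-56 + I*√15)/21 + 226)) = -21 + 7*(85*((8/3 - I*√15/21) + 226)) = -21 + 7*(85*(686/3 - I*√15/21)) = -21 + 7*(58310/3 - 85*I*√15/21) = -21 + (408170/3 - 85*I*√15/3) = 408107/3 - 85*I*√15/3 ≈ 1.3604e+5 - 109.73*I)
-120 + w = -120 + (408107/3 - 85*I*√15/3) = 407747/3 - 85*I*√15/3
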